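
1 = 1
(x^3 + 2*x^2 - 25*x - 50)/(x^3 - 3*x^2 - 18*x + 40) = (x^2 + 7*x + 10)/(x^2 + 2*x - 8)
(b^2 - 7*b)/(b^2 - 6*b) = (b - 7)/(b - 6)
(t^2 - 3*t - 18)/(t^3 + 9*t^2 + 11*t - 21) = (t - 6)/(t^2 + 6*t - 7)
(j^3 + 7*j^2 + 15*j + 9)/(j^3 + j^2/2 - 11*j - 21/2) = 2*(j + 3)/(2*j - 7)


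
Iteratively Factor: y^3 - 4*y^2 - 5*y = (y - 5)*(y^2 + y) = y*(y - 5)*(y + 1)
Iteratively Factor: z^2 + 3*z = (z + 3)*(z)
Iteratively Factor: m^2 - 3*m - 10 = (m - 5)*(m + 2)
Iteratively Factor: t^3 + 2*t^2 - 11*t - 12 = (t + 1)*(t^2 + t - 12) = (t - 3)*(t + 1)*(t + 4)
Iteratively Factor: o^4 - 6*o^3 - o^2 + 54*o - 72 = (o - 2)*(o^3 - 4*o^2 - 9*o + 36) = (o - 2)*(o + 3)*(o^2 - 7*o + 12) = (o - 4)*(o - 2)*(o + 3)*(o - 3)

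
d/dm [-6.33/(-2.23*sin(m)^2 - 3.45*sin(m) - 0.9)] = -(28.2318*sin(m) + 21.8385)*cos(m)/(2.23*sin(m)^2 + 3.45*sin(m) + 0.9)^2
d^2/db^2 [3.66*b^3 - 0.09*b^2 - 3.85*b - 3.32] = 21.96*b - 0.18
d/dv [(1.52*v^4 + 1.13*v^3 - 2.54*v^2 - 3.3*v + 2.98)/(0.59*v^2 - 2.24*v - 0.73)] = (1.7936*v^5 - 9.5477*v^4 - 9.5008*v^3 + 5.1619*v^2 + 0.192*v + 9.0842)/(0.3481*v^4 - 2.6432*v^3 + 4.1562*v^2 + 3.2704*v + 0.5329)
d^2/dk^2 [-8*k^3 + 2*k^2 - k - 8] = 4 - 48*k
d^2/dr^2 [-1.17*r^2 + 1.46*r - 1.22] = -2.34000000000000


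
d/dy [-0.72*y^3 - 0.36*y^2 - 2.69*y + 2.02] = -2.16*y^2 - 0.72*y - 2.69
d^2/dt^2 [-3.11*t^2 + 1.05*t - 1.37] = -6.22000000000000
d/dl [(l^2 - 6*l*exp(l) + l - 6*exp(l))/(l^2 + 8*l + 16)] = (-6*l^2*exp(l) - 24*l*exp(l) + 7*l - 36*exp(l) + 4)/(l^3 + 12*l^2 + 48*l + 64)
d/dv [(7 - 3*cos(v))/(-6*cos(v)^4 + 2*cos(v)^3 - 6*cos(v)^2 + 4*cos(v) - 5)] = 4*(54*cos(v)^4 - 180*cos(v)^3 + 60*cos(v)^2 - 84*cos(v) + 13)*sin(v)/(-12*sin(v)^4 + 36*sin(v)^2 + 11*cos(v) + cos(3*v) - 34)^2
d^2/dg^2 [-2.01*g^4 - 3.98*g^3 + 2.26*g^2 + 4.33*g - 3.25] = -24.12*g^2 - 23.88*g + 4.52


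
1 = 1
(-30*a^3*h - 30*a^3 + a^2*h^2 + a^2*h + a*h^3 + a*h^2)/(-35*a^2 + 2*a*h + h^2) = a*(6*a*h + 6*a + h^2 + h)/(7*a + h)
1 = 1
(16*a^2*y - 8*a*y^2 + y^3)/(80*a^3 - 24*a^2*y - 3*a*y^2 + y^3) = y/(5*a + y)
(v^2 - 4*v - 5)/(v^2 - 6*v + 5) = (v + 1)/(v - 1)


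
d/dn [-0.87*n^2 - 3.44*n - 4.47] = -1.74*n - 3.44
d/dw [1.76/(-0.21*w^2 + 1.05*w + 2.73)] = (0.7392*w - 1.848)/(-0.21*w^2 + 1.05*w + 2.73)^2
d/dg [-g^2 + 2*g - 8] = 2 - 2*g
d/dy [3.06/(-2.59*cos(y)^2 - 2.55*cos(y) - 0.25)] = -(15.8508*cos(y) + 7.803)*sin(y)/(2.59*cos(y)^2 + 2.55*cos(y) + 0.25)^2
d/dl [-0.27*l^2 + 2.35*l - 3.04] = 2.35 - 0.54*l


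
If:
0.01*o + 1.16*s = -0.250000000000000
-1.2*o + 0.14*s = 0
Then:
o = -0.03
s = -0.22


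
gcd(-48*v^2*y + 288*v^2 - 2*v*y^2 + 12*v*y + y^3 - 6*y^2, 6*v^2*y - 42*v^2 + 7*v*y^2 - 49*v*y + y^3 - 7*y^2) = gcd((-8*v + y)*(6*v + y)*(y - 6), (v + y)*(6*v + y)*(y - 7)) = 6*v + y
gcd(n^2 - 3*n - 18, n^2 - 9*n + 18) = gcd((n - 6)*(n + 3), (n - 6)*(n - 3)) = n - 6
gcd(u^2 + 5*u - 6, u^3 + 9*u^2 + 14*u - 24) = u^2 + 5*u - 6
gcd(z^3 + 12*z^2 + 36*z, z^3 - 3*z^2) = z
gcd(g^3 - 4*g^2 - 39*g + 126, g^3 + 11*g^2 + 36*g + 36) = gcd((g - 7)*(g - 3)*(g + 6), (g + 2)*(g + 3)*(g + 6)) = g + 6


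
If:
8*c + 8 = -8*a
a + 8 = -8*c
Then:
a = 0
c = -1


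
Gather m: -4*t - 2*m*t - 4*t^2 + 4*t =-2*m*t - 4*t^2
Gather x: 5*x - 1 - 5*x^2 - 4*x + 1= -5*x^2 + x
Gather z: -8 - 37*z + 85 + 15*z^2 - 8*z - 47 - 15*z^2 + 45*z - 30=0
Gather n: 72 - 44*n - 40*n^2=-40*n^2 - 44*n + 72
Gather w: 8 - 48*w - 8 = -48*w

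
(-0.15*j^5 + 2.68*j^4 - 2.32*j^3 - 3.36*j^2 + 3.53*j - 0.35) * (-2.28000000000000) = 0.342*j^5 - 6.1104*j^4 + 5.2896*j^3 + 7.6608*j^2 - 8.0484*j + 0.798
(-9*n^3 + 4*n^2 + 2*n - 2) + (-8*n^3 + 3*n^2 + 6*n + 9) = -17*n^3 + 7*n^2 + 8*n + 7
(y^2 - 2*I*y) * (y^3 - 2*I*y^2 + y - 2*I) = y^5 - 4*I*y^4 - 3*y^3 - 4*I*y^2 - 4*y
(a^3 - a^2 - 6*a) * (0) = 0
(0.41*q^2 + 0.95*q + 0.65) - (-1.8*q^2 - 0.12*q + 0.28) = 2.21*q^2 + 1.07*q + 0.37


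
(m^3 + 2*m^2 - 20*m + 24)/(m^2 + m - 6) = (m^2 + 4*m - 12)/(m + 3)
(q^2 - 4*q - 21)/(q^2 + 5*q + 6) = (q - 7)/(q + 2)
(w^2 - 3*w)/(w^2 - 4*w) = (w - 3)/(w - 4)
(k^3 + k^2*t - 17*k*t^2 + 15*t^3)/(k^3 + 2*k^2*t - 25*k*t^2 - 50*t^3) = (-k^2 + 4*k*t - 3*t^2)/(-k^2 + 3*k*t + 10*t^2)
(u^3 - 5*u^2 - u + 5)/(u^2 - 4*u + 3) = (u^2 - 4*u - 5)/(u - 3)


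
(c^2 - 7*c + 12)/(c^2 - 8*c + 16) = (c - 3)/(c - 4)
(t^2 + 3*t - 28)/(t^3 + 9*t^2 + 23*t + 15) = (t^2 + 3*t - 28)/(t^3 + 9*t^2 + 23*t + 15)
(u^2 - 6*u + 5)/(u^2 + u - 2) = (u - 5)/(u + 2)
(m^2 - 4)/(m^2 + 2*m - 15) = (m^2 - 4)/(m^2 + 2*m - 15)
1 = 1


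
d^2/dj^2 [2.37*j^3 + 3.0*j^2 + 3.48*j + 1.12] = 14.22*j + 6.0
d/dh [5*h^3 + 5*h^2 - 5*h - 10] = 15*h^2 + 10*h - 5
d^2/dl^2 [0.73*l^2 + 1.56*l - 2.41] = 1.46000000000000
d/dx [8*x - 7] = 8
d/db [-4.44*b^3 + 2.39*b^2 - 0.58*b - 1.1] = -13.32*b^2 + 4.78*b - 0.58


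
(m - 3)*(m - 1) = m^2 - 4*m + 3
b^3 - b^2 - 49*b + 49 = (b - 7)*(b - 1)*(b + 7)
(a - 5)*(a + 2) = a^2 - 3*a - 10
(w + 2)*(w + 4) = w^2 + 6*w + 8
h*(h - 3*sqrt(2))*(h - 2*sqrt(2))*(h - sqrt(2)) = h^4 - 6*sqrt(2)*h^3 + 22*h^2 - 12*sqrt(2)*h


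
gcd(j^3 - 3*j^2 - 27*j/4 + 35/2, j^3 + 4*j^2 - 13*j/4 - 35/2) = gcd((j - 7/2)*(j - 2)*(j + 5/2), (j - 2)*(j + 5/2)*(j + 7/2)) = j^2 + j/2 - 5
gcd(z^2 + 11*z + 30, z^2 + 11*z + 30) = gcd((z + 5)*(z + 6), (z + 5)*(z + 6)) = z^2 + 11*z + 30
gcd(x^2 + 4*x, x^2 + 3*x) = x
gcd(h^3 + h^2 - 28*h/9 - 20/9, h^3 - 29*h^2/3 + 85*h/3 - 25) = h - 5/3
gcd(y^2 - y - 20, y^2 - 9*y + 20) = y - 5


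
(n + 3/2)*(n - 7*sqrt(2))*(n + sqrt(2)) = n^3 - 6*sqrt(2)*n^2 + 3*n^2/2 - 14*n - 9*sqrt(2)*n - 21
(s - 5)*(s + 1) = s^2 - 4*s - 5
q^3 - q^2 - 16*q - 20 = (q - 5)*(q + 2)^2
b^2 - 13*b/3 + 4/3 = (b - 4)*(b - 1/3)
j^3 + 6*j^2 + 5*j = j*(j + 1)*(j + 5)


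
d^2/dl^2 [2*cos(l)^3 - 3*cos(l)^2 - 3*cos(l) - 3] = 3*cos(l)/2 + 6*cos(2*l) - 9*cos(3*l)/2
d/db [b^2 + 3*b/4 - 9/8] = 2*b + 3/4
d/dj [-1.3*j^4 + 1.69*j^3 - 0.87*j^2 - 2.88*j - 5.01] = -5.2*j^3 + 5.07*j^2 - 1.74*j - 2.88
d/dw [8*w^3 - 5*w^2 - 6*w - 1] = 24*w^2 - 10*w - 6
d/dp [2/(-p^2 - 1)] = 4*p/(p^2 + 1)^2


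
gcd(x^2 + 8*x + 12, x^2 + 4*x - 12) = x + 6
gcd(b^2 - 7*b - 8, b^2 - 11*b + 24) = b - 8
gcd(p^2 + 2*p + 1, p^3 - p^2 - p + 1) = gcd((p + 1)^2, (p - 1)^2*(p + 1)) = p + 1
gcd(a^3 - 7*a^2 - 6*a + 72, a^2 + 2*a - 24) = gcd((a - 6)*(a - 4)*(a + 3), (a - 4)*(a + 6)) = a - 4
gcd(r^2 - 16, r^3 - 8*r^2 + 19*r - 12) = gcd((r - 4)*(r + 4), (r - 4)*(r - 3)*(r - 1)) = r - 4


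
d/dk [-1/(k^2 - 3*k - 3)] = (2*k - 3)/(-k^2 + 3*k + 3)^2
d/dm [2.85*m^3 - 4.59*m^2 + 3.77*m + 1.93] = 8.55*m^2 - 9.18*m + 3.77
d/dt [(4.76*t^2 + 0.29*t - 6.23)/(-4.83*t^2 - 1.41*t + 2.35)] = (-5.3109*t^2 - 37.8098*t - 8.1028)/(23.3289*t^4 + 13.6206*t^3 - 20.7129*t^2 - 6.627*t + 5.5225)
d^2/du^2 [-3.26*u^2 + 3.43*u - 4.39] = -6.52000000000000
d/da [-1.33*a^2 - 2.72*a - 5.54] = -2.66*a - 2.72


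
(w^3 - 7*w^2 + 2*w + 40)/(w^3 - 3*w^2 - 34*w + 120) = (w + 2)/(w + 6)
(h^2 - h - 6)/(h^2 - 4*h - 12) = (h - 3)/(h - 6)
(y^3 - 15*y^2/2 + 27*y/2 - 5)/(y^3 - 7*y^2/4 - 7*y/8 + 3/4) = 4*(y - 5)/(4*y + 3)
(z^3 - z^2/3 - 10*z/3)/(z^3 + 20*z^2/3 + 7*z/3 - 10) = z*(z - 2)/(z^2 + 5*z - 6)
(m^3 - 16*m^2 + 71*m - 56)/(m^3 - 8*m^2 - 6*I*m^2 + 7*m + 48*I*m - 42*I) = (m - 8)/(m - 6*I)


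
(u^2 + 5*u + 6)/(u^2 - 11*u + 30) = (u^2 + 5*u + 6)/(u^2 - 11*u + 30)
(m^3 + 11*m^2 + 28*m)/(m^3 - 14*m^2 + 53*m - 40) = m*(m^2 + 11*m + 28)/(m^3 - 14*m^2 + 53*m - 40)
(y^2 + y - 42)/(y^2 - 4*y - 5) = (-y^2 - y + 42)/(-y^2 + 4*y + 5)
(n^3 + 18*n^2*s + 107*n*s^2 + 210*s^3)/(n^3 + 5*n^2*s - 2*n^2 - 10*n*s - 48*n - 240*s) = (n^2 + 13*n*s + 42*s^2)/(n^2 - 2*n - 48)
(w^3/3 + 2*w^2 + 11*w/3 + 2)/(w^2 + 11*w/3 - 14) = (w^3 + 6*w^2 + 11*w + 6)/(3*w^2 + 11*w - 42)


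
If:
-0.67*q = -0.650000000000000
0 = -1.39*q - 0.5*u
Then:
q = 0.97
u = -2.70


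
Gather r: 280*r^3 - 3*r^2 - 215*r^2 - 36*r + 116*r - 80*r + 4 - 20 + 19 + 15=280*r^3 - 218*r^2 + 18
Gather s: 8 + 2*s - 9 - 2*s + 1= 0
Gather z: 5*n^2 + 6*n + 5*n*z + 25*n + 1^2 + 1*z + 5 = 5*n^2 + 31*n + z*(5*n + 1) + 6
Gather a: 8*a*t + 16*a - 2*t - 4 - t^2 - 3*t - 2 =a*(8*t + 16) - t^2 - 5*t - 6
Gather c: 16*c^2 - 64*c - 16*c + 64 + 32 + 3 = 16*c^2 - 80*c + 99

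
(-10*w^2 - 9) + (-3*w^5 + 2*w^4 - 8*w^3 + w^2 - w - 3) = -3*w^5 + 2*w^4 - 8*w^3 - 9*w^2 - w - 12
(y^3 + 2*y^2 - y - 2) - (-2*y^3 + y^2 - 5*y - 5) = 3*y^3 + y^2 + 4*y + 3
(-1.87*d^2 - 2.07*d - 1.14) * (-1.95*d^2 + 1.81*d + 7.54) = 3.6465*d^4 + 0.651799999999999*d^3 - 15.6235*d^2 - 17.6712*d - 8.5956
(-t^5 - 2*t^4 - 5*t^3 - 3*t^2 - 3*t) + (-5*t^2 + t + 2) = -t^5 - 2*t^4 - 5*t^3 - 8*t^2 - 2*t + 2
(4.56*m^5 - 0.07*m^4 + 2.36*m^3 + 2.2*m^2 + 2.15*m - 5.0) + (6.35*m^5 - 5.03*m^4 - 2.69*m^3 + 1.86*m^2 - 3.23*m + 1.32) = 10.91*m^5 - 5.1*m^4 - 0.33*m^3 + 4.06*m^2 - 1.08*m - 3.68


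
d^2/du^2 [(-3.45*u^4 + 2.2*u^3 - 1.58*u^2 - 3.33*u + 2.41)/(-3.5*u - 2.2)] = (253.575*u^4 + 371.14*u^3 + 98.736*u^2 - 63.888*u - 95.0326)/(42.875*u^3 + 80.85*u^2 + 50.82*u + 10.648)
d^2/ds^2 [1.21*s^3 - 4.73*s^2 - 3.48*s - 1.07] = 7.26*s - 9.46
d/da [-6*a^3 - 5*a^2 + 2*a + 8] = -18*a^2 - 10*a + 2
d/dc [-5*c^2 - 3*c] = -10*c - 3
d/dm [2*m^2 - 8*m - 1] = 4*m - 8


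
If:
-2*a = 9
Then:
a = -9/2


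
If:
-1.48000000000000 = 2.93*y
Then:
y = -0.51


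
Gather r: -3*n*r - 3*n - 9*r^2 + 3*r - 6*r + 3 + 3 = -3*n - 9*r^2 + r*(-3*n - 3) + 6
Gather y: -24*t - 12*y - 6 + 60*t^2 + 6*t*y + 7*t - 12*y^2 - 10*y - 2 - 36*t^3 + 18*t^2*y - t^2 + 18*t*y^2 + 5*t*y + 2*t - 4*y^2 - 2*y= -36*t^3 + 59*t^2 - 15*t + y^2*(18*t - 16) + y*(18*t^2 + 11*t - 24) - 8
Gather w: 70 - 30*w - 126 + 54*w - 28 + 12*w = 36*w - 84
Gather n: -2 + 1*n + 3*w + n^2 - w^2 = n^2 + n - w^2 + 3*w - 2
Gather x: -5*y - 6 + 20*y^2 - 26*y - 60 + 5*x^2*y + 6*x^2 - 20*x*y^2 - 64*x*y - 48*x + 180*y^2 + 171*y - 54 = x^2*(5*y + 6) + x*(-20*y^2 - 64*y - 48) + 200*y^2 + 140*y - 120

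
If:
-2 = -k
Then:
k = 2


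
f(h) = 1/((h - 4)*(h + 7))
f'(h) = -1/((h - 4)*(h + 7)^2) - 1/((h - 4)^2*(h + 7)) = (-2*h - 3)/(h^4 + 6*h^3 - 47*h^2 - 168*h + 784)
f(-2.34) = -0.03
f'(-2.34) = 0.00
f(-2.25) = -0.03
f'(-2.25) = 0.00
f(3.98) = -4.55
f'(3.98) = -227.27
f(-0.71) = -0.03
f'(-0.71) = -0.00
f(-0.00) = -0.04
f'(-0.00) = -0.00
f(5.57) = 0.05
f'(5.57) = -0.04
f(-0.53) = -0.03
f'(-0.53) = -0.00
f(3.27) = -0.13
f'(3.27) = -0.17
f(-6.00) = -0.10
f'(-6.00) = 0.09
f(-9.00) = 0.04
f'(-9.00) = 0.02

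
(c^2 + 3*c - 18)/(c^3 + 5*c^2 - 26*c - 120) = (c - 3)/(c^2 - c - 20)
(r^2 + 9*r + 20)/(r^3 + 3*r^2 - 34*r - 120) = 1/(r - 6)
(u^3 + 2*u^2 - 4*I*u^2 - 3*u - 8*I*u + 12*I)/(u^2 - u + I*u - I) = (u^2 + u*(3 - 4*I) - 12*I)/(u + I)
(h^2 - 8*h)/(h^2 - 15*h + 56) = h/(h - 7)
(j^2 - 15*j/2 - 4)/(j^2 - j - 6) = (-j^2 + 15*j/2 + 4)/(-j^2 + j + 6)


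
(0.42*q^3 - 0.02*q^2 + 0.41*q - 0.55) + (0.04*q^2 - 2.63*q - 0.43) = 0.42*q^3 + 0.02*q^2 - 2.22*q - 0.98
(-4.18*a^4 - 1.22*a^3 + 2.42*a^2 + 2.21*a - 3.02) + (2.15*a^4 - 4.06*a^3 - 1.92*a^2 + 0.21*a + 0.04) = -2.03*a^4 - 5.28*a^3 + 0.5*a^2 + 2.42*a - 2.98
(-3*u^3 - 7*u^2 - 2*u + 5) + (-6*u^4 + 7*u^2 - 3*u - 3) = -6*u^4 - 3*u^3 - 5*u + 2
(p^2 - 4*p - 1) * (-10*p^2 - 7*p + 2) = -10*p^4 + 33*p^3 + 40*p^2 - p - 2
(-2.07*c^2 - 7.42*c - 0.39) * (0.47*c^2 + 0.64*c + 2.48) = -0.9729*c^4 - 4.8122*c^3 - 10.0657*c^2 - 18.6512*c - 0.9672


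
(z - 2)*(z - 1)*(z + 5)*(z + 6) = z^4 + 8*z^3 - z^2 - 68*z + 60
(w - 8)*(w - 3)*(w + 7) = w^3 - 4*w^2 - 53*w + 168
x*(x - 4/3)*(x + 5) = x^3 + 11*x^2/3 - 20*x/3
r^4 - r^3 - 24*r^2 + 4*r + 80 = (r - 5)*(r - 2)*(r + 2)*(r + 4)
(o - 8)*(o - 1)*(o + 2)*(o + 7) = o^4 - 59*o^2 - 54*o + 112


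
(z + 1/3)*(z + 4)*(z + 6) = z^3 + 31*z^2/3 + 82*z/3 + 8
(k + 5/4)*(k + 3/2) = k^2 + 11*k/4 + 15/8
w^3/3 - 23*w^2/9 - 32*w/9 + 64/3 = (w/3 + 1)*(w - 8)*(w - 8/3)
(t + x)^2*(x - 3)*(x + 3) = t^2*x^2 - 9*t^2 + 2*t*x^3 - 18*t*x + x^4 - 9*x^2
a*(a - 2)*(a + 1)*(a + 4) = a^4 + 3*a^3 - 6*a^2 - 8*a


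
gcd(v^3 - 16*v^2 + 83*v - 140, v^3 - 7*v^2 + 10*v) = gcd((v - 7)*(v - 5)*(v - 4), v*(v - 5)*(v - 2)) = v - 5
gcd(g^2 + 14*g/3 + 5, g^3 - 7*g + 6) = g + 3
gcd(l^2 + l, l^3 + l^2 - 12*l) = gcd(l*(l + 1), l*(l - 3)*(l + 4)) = l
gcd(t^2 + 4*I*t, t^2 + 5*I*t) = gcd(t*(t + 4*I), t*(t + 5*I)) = t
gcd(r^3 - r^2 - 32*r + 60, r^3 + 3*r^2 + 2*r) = 1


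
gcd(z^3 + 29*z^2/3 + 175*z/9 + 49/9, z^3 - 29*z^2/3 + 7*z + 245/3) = z + 7/3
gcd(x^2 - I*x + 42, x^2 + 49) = x - 7*I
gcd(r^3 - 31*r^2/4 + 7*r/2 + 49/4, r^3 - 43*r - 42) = r^2 - 6*r - 7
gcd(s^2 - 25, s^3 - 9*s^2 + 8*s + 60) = s - 5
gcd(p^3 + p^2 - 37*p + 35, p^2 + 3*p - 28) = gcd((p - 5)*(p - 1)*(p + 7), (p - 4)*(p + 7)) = p + 7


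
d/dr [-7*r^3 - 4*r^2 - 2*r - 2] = -21*r^2 - 8*r - 2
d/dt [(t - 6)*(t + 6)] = 2*t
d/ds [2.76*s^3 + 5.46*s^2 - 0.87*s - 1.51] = 8.28*s^2 + 10.92*s - 0.87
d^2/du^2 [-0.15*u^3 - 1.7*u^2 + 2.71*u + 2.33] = -0.9*u - 3.4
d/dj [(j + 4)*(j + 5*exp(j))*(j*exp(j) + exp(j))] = (j^3 + 10*j^2*exp(j) + 8*j^2 + 60*j*exp(j) + 14*j + 65*exp(j) + 4)*exp(j)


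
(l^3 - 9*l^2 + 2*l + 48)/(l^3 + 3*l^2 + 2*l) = (l^2 - 11*l + 24)/(l*(l + 1))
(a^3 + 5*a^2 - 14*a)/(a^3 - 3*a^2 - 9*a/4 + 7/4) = 4*a*(a^2 + 5*a - 14)/(4*a^3 - 12*a^2 - 9*a + 7)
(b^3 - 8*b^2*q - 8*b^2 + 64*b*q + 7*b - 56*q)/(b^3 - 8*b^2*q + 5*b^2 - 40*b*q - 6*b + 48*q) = (b - 7)/(b + 6)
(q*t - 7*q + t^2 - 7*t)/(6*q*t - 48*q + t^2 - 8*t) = (q*t - 7*q + t^2 - 7*t)/(6*q*t - 48*q + t^2 - 8*t)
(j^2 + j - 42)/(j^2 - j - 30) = (j + 7)/(j + 5)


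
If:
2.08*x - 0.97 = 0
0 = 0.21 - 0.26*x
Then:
No Solution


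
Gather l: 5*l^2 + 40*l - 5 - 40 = 5*l^2 + 40*l - 45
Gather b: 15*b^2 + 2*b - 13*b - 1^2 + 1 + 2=15*b^2 - 11*b + 2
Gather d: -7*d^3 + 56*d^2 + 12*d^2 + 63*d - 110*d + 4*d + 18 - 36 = -7*d^3 + 68*d^2 - 43*d - 18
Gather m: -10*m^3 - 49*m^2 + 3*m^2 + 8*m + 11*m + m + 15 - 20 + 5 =-10*m^3 - 46*m^2 + 20*m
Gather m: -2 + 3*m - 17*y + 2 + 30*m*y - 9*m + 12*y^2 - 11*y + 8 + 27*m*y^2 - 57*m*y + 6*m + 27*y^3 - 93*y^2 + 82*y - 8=m*(27*y^2 - 27*y) + 27*y^3 - 81*y^2 + 54*y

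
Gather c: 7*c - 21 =7*c - 21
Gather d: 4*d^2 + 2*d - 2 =4*d^2 + 2*d - 2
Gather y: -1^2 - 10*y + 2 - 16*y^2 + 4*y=-16*y^2 - 6*y + 1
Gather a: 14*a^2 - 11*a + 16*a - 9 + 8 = 14*a^2 + 5*a - 1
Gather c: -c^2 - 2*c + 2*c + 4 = 4 - c^2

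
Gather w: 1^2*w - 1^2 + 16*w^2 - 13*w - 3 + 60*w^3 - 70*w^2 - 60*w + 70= 60*w^3 - 54*w^2 - 72*w + 66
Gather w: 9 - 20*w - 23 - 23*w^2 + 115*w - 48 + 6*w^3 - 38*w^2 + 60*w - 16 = 6*w^3 - 61*w^2 + 155*w - 78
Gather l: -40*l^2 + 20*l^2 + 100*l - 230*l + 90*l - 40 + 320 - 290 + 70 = -20*l^2 - 40*l + 60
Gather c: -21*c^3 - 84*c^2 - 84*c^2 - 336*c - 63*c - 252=-21*c^3 - 168*c^2 - 399*c - 252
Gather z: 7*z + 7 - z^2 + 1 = -z^2 + 7*z + 8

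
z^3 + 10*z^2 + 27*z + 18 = (z + 1)*(z + 3)*(z + 6)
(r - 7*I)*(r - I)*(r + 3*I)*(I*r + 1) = I*r^4 + 6*r^3 + 12*I*r^2 + 38*r - 21*I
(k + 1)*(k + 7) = k^2 + 8*k + 7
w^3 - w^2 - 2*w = w*(w - 2)*(w + 1)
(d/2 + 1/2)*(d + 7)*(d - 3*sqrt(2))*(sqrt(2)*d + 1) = sqrt(2)*d^4/2 - 5*d^3/2 + 4*sqrt(2)*d^3 - 20*d^2 + 2*sqrt(2)*d^2 - 35*d/2 - 12*sqrt(2)*d - 21*sqrt(2)/2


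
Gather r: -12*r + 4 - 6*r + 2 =6 - 18*r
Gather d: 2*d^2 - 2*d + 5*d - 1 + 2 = 2*d^2 + 3*d + 1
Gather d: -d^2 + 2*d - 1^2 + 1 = -d^2 + 2*d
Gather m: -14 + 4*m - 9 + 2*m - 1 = 6*m - 24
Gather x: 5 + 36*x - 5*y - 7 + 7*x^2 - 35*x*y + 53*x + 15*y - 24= 7*x^2 + x*(89 - 35*y) + 10*y - 26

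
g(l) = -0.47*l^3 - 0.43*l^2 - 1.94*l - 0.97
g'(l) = -1.41*l^2 - 0.86*l - 1.94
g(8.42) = -328.36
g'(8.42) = -109.15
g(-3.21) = 16.37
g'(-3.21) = -13.71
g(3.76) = -39.33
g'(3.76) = -25.11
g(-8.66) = 288.83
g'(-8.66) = -100.24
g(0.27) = -1.53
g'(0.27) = -2.27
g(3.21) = -27.17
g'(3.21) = -19.23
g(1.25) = -4.98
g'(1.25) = -5.22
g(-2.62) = 9.61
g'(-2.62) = -9.37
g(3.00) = -23.35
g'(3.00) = -17.21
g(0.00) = -0.97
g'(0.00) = -1.94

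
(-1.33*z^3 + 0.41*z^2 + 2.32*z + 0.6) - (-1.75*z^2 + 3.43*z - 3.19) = -1.33*z^3 + 2.16*z^2 - 1.11*z + 3.79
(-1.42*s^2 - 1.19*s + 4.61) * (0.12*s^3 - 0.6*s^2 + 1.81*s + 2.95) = -0.1704*s^5 + 0.7092*s^4 - 1.303*s^3 - 9.1089*s^2 + 4.8336*s + 13.5995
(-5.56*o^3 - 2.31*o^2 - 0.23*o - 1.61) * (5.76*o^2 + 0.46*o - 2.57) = -32.0256*o^5 - 15.8632*o^4 + 11.9018*o^3 - 3.4427*o^2 - 0.1495*o + 4.1377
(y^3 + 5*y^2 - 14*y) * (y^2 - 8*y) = y^5 - 3*y^4 - 54*y^3 + 112*y^2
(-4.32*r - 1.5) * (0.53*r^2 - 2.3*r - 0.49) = -2.2896*r^3 + 9.141*r^2 + 5.5668*r + 0.735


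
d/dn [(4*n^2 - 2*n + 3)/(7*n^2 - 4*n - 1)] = 2*(-n^2 - 25*n + 7)/(49*n^4 - 56*n^3 + 2*n^2 + 8*n + 1)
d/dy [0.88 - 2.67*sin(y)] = -2.67*cos(y)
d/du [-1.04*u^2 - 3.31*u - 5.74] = -2.08*u - 3.31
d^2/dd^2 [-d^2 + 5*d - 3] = -2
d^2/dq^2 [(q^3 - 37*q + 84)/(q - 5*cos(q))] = (6*q*(q - 5*cos(q))^2 + (q - 5*cos(q))*((74 - 6*q^2)*(5*sin(q) + 1) + (-5*q^3 + 185*q - 420)*cos(q)) + (5*sin(q) + 1)^2*(2*q^3 - 74*q + 168))/(q - 5*cos(q))^3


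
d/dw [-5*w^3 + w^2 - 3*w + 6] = -15*w^2 + 2*w - 3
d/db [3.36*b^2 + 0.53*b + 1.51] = 6.72*b + 0.53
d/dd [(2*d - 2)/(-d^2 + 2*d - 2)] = 2*d*(d - 2)/(d^4 - 4*d^3 + 8*d^2 - 8*d + 4)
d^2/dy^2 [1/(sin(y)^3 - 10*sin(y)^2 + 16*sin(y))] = (-9*sin(y)^3 + 110*sin(y)^2 - 420*sin(y) + 320 + 440/sin(y) - 960/sin(y)^2 + 512/sin(y)^3)/((sin(y) - 8)^3*(sin(y) - 2)^3)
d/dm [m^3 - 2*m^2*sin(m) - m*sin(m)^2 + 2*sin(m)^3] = -2*m^2*cos(m) + 3*m^2 - 4*m*sin(m) - m*sin(2*m) + 6*sin(m)^2*cos(m) - sin(m)^2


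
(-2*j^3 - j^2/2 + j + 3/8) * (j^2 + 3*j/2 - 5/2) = -2*j^5 - 7*j^4/2 + 21*j^3/4 + 25*j^2/8 - 31*j/16 - 15/16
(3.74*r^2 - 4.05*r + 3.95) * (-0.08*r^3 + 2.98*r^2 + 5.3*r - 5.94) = -0.2992*r^5 + 11.4692*r^4 + 7.437*r^3 - 31.9096*r^2 + 44.992*r - 23.463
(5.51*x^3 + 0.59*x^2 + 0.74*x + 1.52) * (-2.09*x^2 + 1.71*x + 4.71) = -11.5159*x^5 + 8.189*x^4 + 25.4144*x^3 + 0.8675*x^2 + 6.0846*x + 7.1592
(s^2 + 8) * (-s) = -s^3 - 8*s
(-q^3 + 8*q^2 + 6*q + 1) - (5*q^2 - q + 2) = -q^3 + 3*q^2 + 7*q - 1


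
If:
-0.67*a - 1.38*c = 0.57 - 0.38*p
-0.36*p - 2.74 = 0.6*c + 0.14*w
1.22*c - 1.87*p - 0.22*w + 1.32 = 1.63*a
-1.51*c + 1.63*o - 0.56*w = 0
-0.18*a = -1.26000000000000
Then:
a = 7.00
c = -9.26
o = 15.82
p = -19.79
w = 71.02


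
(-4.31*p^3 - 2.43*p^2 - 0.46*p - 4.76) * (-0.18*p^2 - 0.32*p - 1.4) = 0.7758*p^5 + 1.8166*p^4 + 6.8944*p^3 + 4.406*p^2 + 2.1672*p + 6.664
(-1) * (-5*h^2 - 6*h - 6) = 5*h^2 + 6*h + 6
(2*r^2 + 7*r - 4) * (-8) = -16*r^2 - 56*r + 32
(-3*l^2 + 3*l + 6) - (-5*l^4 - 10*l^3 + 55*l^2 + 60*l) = 5*l^4 + 10*l^3 - 58*l^2 - 57*l + 6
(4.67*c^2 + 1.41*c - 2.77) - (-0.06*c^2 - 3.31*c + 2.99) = 4.73*c^2 + 4.72*c - 5.76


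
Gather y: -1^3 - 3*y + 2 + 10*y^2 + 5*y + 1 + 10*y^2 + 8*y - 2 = 20*y^2 + 10*y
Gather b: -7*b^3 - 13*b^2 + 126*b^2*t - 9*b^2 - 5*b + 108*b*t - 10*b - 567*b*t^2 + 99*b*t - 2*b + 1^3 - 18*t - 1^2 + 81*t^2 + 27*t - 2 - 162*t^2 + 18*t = -7*b^3 + b^2*(126*t - 22) + b*(-567*t^2 + 207*t - 17) - 81*t^2 + 27*t - 2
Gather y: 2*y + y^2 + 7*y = y^2 + 9*y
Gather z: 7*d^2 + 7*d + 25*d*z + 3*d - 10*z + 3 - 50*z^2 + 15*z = 7*d^2 + 10*d - 50*z^2 + z*(25*d + 5) + 3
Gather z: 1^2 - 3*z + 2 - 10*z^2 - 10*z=-10*z^2 - 13*z + 3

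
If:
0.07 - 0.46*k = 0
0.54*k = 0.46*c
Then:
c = 0.18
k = 0.15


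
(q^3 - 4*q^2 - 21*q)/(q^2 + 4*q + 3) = q*(q - 7)/(q + 1)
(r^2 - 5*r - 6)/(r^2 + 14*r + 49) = (r^2 - 5*r - 6)/(r^2 + 14*r + 49)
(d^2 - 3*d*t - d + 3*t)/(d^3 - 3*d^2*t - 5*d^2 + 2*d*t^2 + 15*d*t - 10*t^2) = (d^2 - 3*d*t - d + 3*t)/(d^3 - 3*d^2*t - 5*d^2 + 2*d*t^2 + 15*d*t - 10*t^2)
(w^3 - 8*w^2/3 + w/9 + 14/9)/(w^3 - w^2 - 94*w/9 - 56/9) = (3*w^2 - 10*w + 7)/(3*w^2 - 5*w - 28)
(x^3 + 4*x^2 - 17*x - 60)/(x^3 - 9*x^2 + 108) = (x^2 + x - 20)/(x^2 - 12*x + 36)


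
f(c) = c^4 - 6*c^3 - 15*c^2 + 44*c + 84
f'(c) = 4*c^3 - 18*c^2 - 30*c + 44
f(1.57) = 98.96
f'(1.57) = -31.99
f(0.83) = 107.23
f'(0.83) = 8.99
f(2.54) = 42.29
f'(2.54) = -82.78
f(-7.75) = 5242.47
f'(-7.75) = -2666.56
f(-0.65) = 50.89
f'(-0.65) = 54.80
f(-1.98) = 0.02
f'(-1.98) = 1.78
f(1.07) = 107.87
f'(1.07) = -3.81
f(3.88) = -94.93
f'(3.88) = -109.73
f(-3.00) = 60.00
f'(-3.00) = -136.00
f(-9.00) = 9408.00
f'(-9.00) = -4060.00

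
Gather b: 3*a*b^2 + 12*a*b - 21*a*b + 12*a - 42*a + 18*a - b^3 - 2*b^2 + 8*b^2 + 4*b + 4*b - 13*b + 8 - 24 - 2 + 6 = -12*a - b^3 + b^2*(3*a + 6) + b*(-9*a - 5) - 12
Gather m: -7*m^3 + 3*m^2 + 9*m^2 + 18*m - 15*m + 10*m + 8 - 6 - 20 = -7*m^3 + 12*m^2 + 13*m - 18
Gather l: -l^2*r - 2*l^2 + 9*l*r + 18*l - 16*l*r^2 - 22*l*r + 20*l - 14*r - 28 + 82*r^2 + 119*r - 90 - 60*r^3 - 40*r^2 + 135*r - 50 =l^2*(-r - 2) + l*(-16*r^2 - 13*r + 38) - 60*r^3 + 42*r^2 + 240*r - 168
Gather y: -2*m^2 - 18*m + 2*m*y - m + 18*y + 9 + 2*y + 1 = -2*m^2 - 19*m + y*(2*m + 20) + 10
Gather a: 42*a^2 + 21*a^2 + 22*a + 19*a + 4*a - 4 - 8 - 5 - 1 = 63*a^2 + 45*a - 18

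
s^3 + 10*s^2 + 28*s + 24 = (s + 2)^2*(s + 6)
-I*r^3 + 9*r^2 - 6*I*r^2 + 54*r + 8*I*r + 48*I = (r + 6)*(r + 8*I)*(-I*r + 1)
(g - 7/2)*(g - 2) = g^2 - 11*g/2 + 7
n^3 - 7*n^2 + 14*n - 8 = (n - 4)*(n - 2)*(n - 1)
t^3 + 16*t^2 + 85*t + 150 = (t + 5)^2*(t + 6)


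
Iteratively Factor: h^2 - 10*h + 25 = (h - 5)*(h - 5)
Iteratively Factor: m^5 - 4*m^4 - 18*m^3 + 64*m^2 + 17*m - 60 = (m - 1)*(m^4 - 3*m^3 - 21*m^2 + 43*m + 60) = (m - 1)*(m + 4)*(m^3 - 7*m^2 + 7*m + 15) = (m - 3)*(m - 1)*(m + 4)*(m^2 - 4*m - 5) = (m - 3)*(m - 1)*(m + 1)*(m + 4)*(m - 5)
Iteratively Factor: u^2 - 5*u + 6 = (u - 2)*(u - 3)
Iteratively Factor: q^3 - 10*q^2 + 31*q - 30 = (q - 5)*(q^2 - 5*q + 6) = (q - 5)*(q - 2)*(q - 3)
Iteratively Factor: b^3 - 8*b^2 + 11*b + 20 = (b + 1)*(b^2 - 9*b + 20) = (b - 4)*(b + 1)*(b - 5)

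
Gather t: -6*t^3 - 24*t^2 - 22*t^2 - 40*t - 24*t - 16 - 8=-6*t^3 - 46*t^2 - 64*t - 24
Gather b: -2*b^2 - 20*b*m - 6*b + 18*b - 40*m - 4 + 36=-2*b^2 + b*(12 - 20*m) - 40*m + 32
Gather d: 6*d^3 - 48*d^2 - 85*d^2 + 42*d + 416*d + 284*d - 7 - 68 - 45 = 6*d^3 - 133*d^2 + 742*d - 120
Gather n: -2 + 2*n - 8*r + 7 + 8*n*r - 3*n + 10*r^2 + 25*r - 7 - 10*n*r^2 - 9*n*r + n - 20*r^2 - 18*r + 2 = n*(-10*r^2 - r) - 10*r^2 - r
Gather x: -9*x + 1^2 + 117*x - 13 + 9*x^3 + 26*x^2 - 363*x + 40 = 9*x^3 + 26*x^2 - 255*x + 28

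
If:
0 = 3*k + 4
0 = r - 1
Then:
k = -4/3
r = 1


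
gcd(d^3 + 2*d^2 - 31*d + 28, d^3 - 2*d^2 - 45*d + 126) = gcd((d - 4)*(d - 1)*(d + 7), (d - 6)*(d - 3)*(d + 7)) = d + 7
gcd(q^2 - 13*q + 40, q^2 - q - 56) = q - 8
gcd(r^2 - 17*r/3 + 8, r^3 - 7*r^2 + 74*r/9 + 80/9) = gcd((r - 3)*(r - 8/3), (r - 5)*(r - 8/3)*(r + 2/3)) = r - 8/3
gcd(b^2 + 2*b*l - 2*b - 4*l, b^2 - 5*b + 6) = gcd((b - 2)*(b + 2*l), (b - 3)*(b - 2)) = b - 2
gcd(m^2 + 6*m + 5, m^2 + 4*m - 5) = m + 5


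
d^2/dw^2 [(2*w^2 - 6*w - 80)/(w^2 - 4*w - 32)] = 4/(w^3 + 12*w^2 + 48*w + 64)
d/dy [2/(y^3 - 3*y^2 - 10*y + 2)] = 2*(-3*y^2 + 6*y + 10)/(y^3 - 3*y^2 - 10*y + 2)^2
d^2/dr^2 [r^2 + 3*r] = 2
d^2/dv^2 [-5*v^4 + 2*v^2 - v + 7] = 4 - 60*v^2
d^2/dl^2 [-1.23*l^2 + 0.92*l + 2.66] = -2.46000000000000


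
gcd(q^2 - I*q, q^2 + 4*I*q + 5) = q - I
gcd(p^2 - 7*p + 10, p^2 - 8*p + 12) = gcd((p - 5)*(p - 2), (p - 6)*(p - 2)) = p - 2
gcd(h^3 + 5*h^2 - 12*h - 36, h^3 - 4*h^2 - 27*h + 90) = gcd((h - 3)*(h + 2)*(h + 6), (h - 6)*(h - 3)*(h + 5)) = h - 3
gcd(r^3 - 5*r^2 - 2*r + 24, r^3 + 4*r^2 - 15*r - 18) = r - 3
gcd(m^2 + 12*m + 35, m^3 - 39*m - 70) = m + 5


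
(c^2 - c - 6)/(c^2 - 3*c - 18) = (-c^2 + c + 6)/(-c^2 + 3*c + 18)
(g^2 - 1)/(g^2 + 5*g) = (g^2 - 1)/(g*(g + 5))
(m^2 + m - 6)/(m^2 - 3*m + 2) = (m + 3)/(m - 1)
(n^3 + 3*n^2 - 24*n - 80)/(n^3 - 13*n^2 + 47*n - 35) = (n^2 + 8*n + 16)/(n^2 - 8*n + 7)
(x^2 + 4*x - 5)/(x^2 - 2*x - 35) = (x - 1)/(x - 7)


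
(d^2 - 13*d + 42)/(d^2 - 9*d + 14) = (d - 6)/(d - 2)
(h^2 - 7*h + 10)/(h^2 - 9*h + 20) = (h - 2)/(h - 4)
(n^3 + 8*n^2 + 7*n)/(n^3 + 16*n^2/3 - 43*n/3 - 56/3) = 3*n/(3*n - 8)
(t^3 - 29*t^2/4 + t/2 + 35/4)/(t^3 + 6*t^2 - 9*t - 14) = (4*t^2 - 33*t + 35)/(4*(t^2 + 5*t - 14))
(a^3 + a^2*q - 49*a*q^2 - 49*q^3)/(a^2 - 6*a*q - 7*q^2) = a + 7*q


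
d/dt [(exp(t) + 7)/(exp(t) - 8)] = -15*exp(t)/(exp(t) - 8)^2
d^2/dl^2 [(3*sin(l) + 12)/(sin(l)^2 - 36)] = 3*(-9*sin(l)^5 - 16*sin(l)^4 - 552*sin(l)^2 - 2471*sin(l)/2 + 51*sin(3*l) + sin(5*l)/2 + 288)/((sin(l) - 6)^3*(sin(l) + 6)^3)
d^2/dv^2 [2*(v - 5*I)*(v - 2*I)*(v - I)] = 12*v - 32*I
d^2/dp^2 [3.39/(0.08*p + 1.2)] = 0.043392/(0.08*p + 1.2)^3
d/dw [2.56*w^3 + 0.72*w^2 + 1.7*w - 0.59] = 7.68*w^2 + 1.44*w + 1.7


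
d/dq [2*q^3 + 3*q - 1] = 6*q^2 + 3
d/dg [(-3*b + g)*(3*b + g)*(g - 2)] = -9*b^2 + 3*g^2 - 4*g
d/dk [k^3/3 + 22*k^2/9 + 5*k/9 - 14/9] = k^2 + 44*k/9 + 5/9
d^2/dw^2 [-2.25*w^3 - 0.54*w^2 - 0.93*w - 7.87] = -13.5*w - 1.08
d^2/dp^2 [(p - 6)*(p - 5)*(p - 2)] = 6*p - 26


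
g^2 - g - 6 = (g - 3)*(g + 2)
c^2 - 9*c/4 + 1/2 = (c - 2)*(c - 1/4)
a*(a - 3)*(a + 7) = a^3 + 4*a^2 - 21*a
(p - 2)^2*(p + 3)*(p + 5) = p^4 + 4*p^3 - 13*p^2 - 28*p + 60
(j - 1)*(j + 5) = j^2 + 4*j - 5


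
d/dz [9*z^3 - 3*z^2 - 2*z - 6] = 27*z^2 - 6*z - 2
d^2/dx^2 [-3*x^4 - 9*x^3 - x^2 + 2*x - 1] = -36*x^2 - 54*x - 2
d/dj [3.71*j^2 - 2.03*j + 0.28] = 7.42*j - 2.03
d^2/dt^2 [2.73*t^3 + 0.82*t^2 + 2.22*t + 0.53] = 16.38*t + 1.64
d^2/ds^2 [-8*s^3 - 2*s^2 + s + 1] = -48*s - 4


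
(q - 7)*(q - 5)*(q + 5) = q^3 - 7*q^2 - 25*q + 175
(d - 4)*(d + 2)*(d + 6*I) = d^3 - 2*d^2 + 6*I*d^2 - 8*d - 12*I*d - 48*I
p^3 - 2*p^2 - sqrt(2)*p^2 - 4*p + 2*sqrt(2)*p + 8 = (p - 2)*(p - 2*sqrt(2))*(p + sqrt(2))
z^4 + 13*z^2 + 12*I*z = z*(z - 4*I)*(z + I)*(z + 3*I)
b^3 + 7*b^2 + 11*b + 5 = (b + 1)^2*(b + 5)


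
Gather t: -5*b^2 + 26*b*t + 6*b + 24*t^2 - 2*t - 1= -5*b^2 + 6*b + 24*t^2 + t*(26*b - 2) - 1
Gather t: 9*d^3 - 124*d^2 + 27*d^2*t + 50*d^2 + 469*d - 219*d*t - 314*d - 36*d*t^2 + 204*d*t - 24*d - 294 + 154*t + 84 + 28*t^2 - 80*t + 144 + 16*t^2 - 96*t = 9*d^3 - 74*d^2 + 131*d + t^2*(44 - 36*d) + t*(27*d^2 - 15*d - 22) - 66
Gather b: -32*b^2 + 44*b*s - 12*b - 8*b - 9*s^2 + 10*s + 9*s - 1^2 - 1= -32*b^2 + b*(44*s - 20) - 9*s^2 + 19*s - 2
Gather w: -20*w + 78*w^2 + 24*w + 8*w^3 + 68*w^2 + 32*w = 8*w^3 + 146*w^2 + 36*w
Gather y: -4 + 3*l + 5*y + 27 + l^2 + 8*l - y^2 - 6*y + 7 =l^2 + 11*l - y^2 - y + 30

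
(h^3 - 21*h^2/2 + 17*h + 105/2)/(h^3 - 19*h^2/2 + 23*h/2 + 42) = (h - 5)/(h - 4)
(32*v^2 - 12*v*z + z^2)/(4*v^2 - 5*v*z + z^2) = (-8*v + z)/(-v + z)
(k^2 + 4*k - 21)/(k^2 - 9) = (k + 7)/(k + 3)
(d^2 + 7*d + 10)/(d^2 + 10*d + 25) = (d + 2)/(d + 5)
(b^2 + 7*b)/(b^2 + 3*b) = (b + 7)/(b + 3)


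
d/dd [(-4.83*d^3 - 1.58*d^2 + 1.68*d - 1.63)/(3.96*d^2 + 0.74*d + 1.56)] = (-19.1268*d^4 - 7.1484*d^3 - 30.4264*d^2 + 7.98*d + 3.827)/(15.6816*d^4 + 5.8608*d^3 + 12.9028*d^2 + 2.3088*d + 2.4336)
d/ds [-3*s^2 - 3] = -6*s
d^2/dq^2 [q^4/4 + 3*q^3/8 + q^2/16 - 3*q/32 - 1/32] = 3*q^2 + 9*q/4 + 1/8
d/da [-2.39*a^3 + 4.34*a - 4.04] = 4.34 - 7.17*a^2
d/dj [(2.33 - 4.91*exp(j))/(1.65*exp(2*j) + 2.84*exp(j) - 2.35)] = (8.1015*exp(2*j) - 7.689*exp(j) + 4.9213)*exp(j)/(2.7225*exp(4*j) + 9.372*exp(3*j) + 0.3106*exp(2*j) - 13.348*exp(j) + 5.5225)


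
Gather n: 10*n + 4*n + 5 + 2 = 14*n + 7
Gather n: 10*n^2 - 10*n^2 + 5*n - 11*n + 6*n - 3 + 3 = 0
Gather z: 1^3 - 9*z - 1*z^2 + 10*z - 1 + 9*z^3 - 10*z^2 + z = 9*z^3 - 11*z^2 + 2*z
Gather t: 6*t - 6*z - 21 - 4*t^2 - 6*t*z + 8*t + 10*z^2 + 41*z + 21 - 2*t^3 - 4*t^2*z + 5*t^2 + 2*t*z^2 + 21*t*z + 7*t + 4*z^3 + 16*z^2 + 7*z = -2*t^3 + t^2*(1 - 4*z) + t*(2*z^2 + 15*z + 21) + 4*z^3 + 26*z^2 + 42*z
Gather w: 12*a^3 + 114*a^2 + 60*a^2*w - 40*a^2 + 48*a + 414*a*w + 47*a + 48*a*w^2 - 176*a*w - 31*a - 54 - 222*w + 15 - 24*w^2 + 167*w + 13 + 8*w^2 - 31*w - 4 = 12*a^3 + 74*a^2 + 64*a + w^2*(48*a - 16) + w*(60*a^2 + 238*a - 86) - 30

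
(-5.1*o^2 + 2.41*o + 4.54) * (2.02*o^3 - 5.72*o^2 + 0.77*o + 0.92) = -10.302*o^5 + 34.0402*o^4 - 8.5414*o^3 - 28.8051*o^2 + 5.713*o + 4.1768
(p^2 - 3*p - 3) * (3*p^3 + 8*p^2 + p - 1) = 3*p^5 - p^4 - 32*p^3 - 28*p^2 + 3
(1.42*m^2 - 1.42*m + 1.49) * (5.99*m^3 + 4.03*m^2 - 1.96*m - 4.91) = 8.5058*m^5 - 2.7832*m^4 + 0.419300000000001*m^3 + 1.8157*m^2 + 4.0518*m - 7.3159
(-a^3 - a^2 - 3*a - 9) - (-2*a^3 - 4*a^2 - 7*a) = a^3 + 3*a^2 + 4*a - 9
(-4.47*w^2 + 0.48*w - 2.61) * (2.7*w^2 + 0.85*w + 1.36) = -12.069*w^4 - 2.5035*w^3 - 12.7182*w^2 - 1.5657*w - 3.5496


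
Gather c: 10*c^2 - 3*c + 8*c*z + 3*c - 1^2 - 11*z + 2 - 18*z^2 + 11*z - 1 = 10*c^2 + 8*c*z - 18*z^2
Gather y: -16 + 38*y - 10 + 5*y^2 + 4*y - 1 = 5*y^2 + 42*y - 27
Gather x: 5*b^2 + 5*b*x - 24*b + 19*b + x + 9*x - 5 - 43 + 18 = 5*b^2 - 5*b + x*(5*b + 10) - 30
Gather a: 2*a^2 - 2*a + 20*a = 2*a^2 + 18*a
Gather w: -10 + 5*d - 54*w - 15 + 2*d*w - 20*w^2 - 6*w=5*d - 20*w^2 + w*(2*d - 60) - 25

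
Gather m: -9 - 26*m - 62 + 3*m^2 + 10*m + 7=3*m^2 - 16*m - 64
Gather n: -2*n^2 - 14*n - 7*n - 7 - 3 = -2*n^2 - 21*n - 10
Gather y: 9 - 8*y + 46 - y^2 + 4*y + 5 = -y^2 - 4*y + 60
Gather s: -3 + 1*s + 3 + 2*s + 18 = 3*s + 18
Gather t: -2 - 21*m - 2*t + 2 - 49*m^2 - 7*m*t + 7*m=-49*m^2 - 14*m + t*(-7*m - 2)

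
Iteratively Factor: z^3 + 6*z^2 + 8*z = (z + 4)*(z^2 + 2*z) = (z + 2)*(z + 4)*(z)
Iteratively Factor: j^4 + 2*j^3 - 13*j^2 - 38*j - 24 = (j - 4)*(j^3 + 6*j^2 + 11*j + 6) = (j - 4)*(j + 3)*(j^2 + 3*j + 2) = (j - 4)*(j + 1)*(j + 3)*(j + 2)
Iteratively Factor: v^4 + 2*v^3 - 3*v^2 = (v - 1)*(v^3 + 3*v^2) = v*(v - 1)*(v^2 + 3*v) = v*(v - 1)*(v + 3)*(v)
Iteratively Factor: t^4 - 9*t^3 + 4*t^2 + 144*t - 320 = (t + 4)*(t^3 - 13*t^2 + 56*t - 80) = (t - 4)*(t + 4)*(t^2 - 9*t + 20) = (t - 5)*(t - 4)*(t + 4)*(t - 4)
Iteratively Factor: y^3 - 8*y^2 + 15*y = (y - 3)*(y^2 - 5*y) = (y - 5)*(y - 3)*(y)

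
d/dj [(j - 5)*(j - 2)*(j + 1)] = 3*j^2 - 12*j + 3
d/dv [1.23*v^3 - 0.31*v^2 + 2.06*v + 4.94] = 3.69*v^2 - 0.62*v + 2.06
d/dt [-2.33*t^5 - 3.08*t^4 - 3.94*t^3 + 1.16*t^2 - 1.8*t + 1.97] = -11.65*t^4 - 12.32*t^3 - 11.82*t^2 + 2.32*t - 1.8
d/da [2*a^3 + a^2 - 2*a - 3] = 6*a^2 + 2*a - 2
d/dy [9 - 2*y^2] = -4*y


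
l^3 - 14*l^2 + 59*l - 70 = (l - 7)*(l - 5)*(l - 2)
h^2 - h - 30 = (h - 6)*(h + 5)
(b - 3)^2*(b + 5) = b^3 - b^2 - 21*b + 45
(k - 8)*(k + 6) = k^2 - 2*k - 48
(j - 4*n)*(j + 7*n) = j^2 + 3*j*n - 28*n^2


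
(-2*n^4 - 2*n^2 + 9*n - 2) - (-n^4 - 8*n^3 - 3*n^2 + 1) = -n^4 + 8*n^3 + n^2 + 9*n - 3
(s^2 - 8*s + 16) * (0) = 0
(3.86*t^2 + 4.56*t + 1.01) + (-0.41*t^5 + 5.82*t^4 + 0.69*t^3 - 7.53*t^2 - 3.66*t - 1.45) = -0.41*t^5 + 5.82*t^4 + 0.69*t^3 - 3.67*t^2 + 0.899999999999999*t - 0.44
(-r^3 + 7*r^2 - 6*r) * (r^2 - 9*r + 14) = -r^5 + 16*r^4 - 83*r^3 + 152*r^2 - 84*r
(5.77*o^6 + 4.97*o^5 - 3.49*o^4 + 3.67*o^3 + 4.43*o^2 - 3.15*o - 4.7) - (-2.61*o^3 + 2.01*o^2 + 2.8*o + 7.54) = 5.77*o^6 + 4.97*o^5 - 3.49*o^4 + 6.28*o^3 + 2.42*o^2 - 5.95*o - 12.24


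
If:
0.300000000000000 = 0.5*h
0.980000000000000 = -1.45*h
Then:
No Solution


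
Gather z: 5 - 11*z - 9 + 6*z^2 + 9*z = 6*z^2 - 2*z - 4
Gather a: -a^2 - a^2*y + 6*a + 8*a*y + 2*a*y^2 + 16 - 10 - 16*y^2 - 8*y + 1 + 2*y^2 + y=a^2*(-y - 1) + a*(2*y^2 + 8*y + 6) - 14*y^2 - 7*y + 7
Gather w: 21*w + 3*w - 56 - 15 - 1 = 24*w - 72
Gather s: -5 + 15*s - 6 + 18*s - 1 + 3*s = 36*s - 12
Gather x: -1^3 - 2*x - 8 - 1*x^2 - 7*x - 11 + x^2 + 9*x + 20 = 0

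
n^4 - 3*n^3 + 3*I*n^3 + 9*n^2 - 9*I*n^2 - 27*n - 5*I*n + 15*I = (n - 3)*(n - I)^2*(n + 5*I)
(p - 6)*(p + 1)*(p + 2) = p^3 - 3*p^2 - 16*p - 12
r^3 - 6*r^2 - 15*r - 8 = (r - 8)*(r + 1)^2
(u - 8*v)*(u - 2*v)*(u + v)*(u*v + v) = u^4*v - 9*u^3*v^2 + u^3*v + 6*u^2*v^3 - 9*u^2*v^2 + 16*u*v^4 + 6*u*v^3 + 16*v^4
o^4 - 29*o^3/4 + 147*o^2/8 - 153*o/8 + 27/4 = (o - 3)*(o - 2)*(o - 3/2)*(o - 3/4)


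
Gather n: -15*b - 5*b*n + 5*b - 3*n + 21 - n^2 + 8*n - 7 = -10*b - n^2 + n*(5 - 5*b) + 14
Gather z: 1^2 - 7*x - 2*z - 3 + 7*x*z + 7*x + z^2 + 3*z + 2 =z^2 + z*(7*x + 1)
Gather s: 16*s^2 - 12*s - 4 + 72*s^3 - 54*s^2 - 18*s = 72*s^3 - 38*s^2 - 30*s - 4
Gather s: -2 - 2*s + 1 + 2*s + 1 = 0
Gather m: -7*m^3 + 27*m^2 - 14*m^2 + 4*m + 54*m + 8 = -7*m^3 + 13*m^2 + 58*m + 8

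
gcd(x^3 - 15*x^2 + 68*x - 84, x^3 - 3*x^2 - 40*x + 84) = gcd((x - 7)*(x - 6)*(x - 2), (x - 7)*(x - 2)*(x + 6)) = x^2 - 9*x + 14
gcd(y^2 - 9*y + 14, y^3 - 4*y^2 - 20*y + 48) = y - 2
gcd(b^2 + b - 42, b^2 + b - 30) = 1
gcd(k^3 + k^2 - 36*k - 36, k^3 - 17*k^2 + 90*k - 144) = k - 6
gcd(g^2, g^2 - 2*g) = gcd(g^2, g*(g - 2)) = g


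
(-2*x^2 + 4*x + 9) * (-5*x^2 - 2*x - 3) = 10*x^4 - 16*x^3 - 47*x^2 - 30*x - 27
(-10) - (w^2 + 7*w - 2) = -w^2 - 7*w - 8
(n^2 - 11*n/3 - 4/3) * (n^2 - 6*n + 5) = n^4 - 29*n^3/3 + 77*n^2/3 - 31*n/3 - 20/3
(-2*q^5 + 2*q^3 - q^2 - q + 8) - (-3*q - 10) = -2*q^5 + 2*q^3 - q^2 + 2*q + 18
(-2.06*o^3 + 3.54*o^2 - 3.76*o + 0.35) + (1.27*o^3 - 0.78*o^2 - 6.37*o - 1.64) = -0.79*o^3 + 2.76*o^2 - 10.13*o - 1.29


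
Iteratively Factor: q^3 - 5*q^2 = (q)*(q^2 - 5*q) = q*(q - 5)*(q)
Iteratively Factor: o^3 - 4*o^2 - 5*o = (o)*(o^2 - 4*o - 5) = o*(o - 5)*(o + 1)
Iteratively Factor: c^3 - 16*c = (c)*(c^2 - 16) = c*(c - 4)*(c + 4)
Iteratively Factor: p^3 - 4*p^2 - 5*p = (p)*(p^2 - 4*p - 5) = p*(p - 5)*(p + 1)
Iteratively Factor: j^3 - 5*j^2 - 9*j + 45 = (j + 3)*(j^2 - 8*j + 15) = (j - 3)*(j + 3)*(j - 5)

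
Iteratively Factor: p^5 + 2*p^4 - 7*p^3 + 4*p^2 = (p + 4)*(p^4 - 2*p^3 + p^2) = p*(p + 4)*(p^3 - 2*p^2 + p) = p^2*(p + 4)*(p^2 - 2*p + 1) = p^2*(p - 1)*(p + 4)*(p - 1)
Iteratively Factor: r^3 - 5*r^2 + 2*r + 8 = (r - 4)*(r^2 - r - 2) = (r - 4)*(r + 1)*(r - 2)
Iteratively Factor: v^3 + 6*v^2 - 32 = (v + 4)*(v^2 + 2*v - 8) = (v - 2)*(v + 4)*(v + 4)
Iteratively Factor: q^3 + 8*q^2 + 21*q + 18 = (q + 3)*(q^2 + 5*q + 6) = (q + 3)^2*(q + 2)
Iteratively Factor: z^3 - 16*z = (z)*(z^2 - 16) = z*(z + 4)*(z - 4)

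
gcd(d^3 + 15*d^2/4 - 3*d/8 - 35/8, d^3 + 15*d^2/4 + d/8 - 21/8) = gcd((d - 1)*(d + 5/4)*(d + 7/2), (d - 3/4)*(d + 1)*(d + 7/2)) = d + 7/2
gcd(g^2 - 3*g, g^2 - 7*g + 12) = g - 3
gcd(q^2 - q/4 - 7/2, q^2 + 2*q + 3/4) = 1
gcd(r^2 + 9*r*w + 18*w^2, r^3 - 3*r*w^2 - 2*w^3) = 1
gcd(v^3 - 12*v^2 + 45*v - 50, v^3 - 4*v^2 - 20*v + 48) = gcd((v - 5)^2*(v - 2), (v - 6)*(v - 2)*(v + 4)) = v - 2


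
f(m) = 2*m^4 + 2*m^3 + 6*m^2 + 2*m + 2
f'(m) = 8*m^3 + 6*m^2 + 12*m + 2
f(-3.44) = 264.77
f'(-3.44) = -293.94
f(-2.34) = 64.51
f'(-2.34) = -95.73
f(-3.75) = 368.91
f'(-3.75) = -380.50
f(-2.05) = 41.21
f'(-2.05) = -66.31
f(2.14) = 95.30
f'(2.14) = 133.56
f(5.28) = 2028.64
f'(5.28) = 1410.21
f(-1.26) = 10.05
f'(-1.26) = -19.60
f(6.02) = 3294.55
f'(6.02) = 2037.02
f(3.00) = 278.00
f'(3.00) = 308.00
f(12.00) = 45818.00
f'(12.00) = 14834.00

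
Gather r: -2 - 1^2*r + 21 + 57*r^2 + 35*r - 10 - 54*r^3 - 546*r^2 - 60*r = -54*r^3 - 489*r^2 - 26*r + 9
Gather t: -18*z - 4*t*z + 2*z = -4*t*z - 16*z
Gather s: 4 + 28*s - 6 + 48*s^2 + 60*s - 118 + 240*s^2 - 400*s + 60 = 288*s^2 - 312*s - 60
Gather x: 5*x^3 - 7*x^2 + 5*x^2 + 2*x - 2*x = 5*x^3 - 2*x^2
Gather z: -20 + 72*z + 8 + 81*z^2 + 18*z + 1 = 81*z^2 + 90*z - 11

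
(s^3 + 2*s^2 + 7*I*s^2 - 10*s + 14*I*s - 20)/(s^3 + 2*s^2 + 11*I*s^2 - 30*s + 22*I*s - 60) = (s + 2*I)/(s + 6*I)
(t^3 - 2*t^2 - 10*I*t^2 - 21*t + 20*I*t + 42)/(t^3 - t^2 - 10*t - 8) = (t^3 + t^2*(-2 - 10*I) + t*(-21 + 20*I) + 42)/(t^3 - t^2 - 10*t - 8)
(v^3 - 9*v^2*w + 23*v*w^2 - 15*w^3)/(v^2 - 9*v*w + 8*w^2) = (v^2 - 8*v*w + 15*w^2)/(v - 8*w)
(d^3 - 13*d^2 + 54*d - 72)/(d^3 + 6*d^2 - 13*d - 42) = (d^2 - 10*d + 24)/(d^2 + 9*d + 14)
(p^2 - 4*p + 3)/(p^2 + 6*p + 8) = (p^2 - 4*p + 3)/(p^2 + 6*p + 8)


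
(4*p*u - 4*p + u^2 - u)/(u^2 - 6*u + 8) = (4*p*u - 4*p + u^2 - u)/(u^2 - 6*u + 8)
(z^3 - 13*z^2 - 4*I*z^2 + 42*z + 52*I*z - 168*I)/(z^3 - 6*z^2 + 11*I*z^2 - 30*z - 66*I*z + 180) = (z^2 - z*(7 + 4*I) + 28*I)/(z^2 + 11*I*z - 30)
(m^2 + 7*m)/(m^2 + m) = (m + 7)/(m + 1)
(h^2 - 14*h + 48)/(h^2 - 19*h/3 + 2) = 3*(h - 8)/(3*h - 1)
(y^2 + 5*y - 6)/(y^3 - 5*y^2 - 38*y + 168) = (y - 1)/(y^2 - 11*y + 28)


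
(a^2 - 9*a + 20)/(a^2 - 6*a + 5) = (a - 4)/(a - 1)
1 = 1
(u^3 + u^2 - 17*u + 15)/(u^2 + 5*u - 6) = (u^2 + 2*u - 15)/(u + 6)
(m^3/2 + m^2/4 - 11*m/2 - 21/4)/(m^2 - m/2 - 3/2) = (2*m^2 - m - 21)/(2*(2*m - 3))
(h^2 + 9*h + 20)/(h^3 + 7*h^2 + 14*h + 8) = (h + 5)/(h^2 + 3*h + 2)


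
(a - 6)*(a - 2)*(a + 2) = a^3 - 6*a^2 - 4*a + 24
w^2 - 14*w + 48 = (w - 8)*(w - 6)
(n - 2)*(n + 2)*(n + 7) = n^3 + 7*n^2 - 4*n - 28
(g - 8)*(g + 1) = g^2 - 7*g - 8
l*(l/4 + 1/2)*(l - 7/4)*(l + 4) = l^4/4 + 17*l^3/16 - 5*l^2/8 - 7*l/2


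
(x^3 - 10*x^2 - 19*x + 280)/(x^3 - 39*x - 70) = (x - 8)/(x + 2)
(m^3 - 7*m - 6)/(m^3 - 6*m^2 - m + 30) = (m + 1)/(m - 5)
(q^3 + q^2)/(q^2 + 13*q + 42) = q^2*(q + 1)/(q^2 + 13*q + 42)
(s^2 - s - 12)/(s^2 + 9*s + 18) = (s - 4)/(s + 6)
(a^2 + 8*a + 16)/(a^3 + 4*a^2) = (a + 4)/a^2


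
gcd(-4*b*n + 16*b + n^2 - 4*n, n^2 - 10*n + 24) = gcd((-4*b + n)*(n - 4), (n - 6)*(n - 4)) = n - 4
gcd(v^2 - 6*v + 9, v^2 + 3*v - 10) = 1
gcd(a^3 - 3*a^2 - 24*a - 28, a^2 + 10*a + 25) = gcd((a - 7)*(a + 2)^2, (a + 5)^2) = 1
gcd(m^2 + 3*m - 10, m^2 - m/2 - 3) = m - 2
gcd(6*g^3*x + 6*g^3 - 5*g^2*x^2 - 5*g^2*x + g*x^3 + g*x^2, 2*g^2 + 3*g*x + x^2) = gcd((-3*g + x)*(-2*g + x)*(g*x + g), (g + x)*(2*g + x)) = 1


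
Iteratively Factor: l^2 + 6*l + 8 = (l + 4)*(l + 2)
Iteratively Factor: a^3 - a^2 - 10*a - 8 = (a - 4)*(a^2 + 3*a + 2) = (a - 4)*(a + 1)*(a + 2)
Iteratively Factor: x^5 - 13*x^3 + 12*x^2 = (x)*(x^4 - 13*x^2 + 12*x) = x*(x + 4)*(x^3 - 4*x^2 + 3*x) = x*(x - 3)*(x + 4)*(x^2 - x) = x*(x - 3)*(x - 1)*(x + 4)*(x)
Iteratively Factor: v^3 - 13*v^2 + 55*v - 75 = (v - 5)*(v^2 - 8*v + 15) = (v - 5)^2*(v - 3)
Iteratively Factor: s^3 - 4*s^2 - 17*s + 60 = (s + 4)*(s^2 - 8*s + 15) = (s - 5)*(s + 4)*(s - 3)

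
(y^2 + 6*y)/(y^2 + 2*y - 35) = y*(y + 6)/(y^2 + 2*y - 35)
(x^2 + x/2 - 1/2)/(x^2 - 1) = (x - 1/2)/(x - 1)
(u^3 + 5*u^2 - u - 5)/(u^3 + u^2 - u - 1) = (u + 5)/(u + 1)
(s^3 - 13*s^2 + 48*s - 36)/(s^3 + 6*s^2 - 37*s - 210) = (s^2 - 7*s + 6)/(s^2 + 12*s + 35)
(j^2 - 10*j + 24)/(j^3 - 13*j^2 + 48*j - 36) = (j - 4)/(j^2 - 7*j + 6)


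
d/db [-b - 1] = -1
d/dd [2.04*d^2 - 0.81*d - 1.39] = 4.08*d - 0.81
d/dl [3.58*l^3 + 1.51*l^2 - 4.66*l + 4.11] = 10.74*l^2 + 3.02*l - 4.66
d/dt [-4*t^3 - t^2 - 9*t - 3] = -12*t^2 - 2*t - 9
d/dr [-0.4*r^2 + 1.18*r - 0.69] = 1.18 - 0.8*r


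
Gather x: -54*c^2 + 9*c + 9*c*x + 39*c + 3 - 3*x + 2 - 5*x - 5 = -54*c^2 + 48*c + x*(9*c - 8)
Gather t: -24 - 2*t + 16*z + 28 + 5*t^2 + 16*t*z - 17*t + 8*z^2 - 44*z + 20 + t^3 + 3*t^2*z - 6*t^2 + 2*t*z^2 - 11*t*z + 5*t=t^3 + t^2*(3*z - 1) + t*(2*z^2 + 5*z - 14) + 8*z^2 - 28*z + 24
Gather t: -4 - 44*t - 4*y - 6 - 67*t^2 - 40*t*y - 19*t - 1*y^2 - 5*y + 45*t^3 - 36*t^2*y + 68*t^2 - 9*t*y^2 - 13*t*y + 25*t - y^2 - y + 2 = 45*t^3 + t^2*(1 - 36*y) + t*(-9*y^2 - 53*y - 38) - 2*y^2 - 10*y - 8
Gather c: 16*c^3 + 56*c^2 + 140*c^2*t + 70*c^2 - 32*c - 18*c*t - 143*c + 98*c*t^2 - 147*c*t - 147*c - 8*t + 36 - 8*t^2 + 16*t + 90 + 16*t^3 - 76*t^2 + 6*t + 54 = 16*c^3 + c^2*(140*t + 126) + c*(98*t^2 - 165*t - 322) + 16*t^3 - 84*t^2 + 14*t + 180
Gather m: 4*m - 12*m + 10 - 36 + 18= -8*m - 8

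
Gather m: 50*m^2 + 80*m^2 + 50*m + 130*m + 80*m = 130*m^2 + 260*m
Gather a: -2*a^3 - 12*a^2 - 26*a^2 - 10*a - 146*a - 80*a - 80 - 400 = -2*a^3 - 38*a^2 - 236*a - 480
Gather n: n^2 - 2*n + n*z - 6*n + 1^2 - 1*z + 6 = n^2 + n*(z - 8) - z + 7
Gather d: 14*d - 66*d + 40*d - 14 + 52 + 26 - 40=24 - 12*d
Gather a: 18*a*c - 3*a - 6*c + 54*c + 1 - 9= a*(18*c - 3) + 48*c - 8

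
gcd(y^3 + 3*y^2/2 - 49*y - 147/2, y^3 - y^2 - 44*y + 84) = y + 7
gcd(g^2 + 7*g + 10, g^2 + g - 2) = g + 2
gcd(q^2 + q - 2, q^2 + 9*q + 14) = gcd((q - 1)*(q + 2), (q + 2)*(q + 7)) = q + 2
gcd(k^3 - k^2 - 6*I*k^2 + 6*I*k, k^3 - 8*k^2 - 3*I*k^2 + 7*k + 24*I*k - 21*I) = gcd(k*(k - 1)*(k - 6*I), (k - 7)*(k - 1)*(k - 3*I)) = k - 1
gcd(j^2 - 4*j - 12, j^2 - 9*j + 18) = j - 6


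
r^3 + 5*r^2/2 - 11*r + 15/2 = (r - 3/2)*(r - 1)*(r + 5)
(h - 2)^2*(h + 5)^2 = h^4 + 6*h^3 - 11*h^2 - 60*h + 100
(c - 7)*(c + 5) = c^2 - 2*c - 35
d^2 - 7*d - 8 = (d - 8)*(d + 1)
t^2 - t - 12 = (t - 4)*(t + 3)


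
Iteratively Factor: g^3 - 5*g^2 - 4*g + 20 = (g - 2)*(g^2 - 3*g - 10) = (g - 2)*(g + 2)*(g - 5)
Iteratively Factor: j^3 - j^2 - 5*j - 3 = (j + 1)*(j^2 - 2*j - 3) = (j - 3)*(j + 1)*(j + 1)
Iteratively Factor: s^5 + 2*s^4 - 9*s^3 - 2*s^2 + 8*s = (s)*(s^4 + 2*s^3 - 9*s^2 - 2*s + 8) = s*(s - 1)*(s^3 + 3*s^2 - 6*s - 8) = s*(s - 1)*(s + 1)*(s^2 + 2*s - 8) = s*(s - 1)*(s + 1)*(s + 4)*(s - 2)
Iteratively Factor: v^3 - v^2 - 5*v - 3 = (v - 3)*(v^2 + 2*v + 1) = (v - 3)*(v + 1)*(v + 1)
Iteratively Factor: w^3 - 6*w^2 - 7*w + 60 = (w - 5)*(w^2 - w - 12) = (w - 5)*(w - 4)*(w + 3)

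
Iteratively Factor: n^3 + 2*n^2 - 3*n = (n + 3)*(n^2 - n) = n*(n + 3)*(n - 1)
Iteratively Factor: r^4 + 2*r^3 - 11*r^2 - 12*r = (r)*(r^3 + 2*r^2 - 11*r - 12) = r*(r + 1)*(r^2 + r - 12) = r*(r - 3)*(r + 1)*(r + 4)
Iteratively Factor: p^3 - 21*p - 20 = (p + 4)*(p^2 - 4*p - 5) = (p + 1)*(p + 4)*(p - 5)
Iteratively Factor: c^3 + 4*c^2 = (c)*(c^2 + 4*c) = c^2*(c + 4)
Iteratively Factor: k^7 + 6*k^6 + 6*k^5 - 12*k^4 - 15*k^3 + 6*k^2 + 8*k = (k - 1)*(k^6 + 7*k^5 + 13*k^4 + k^3 - 14*k^2 - 8*k) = (k - 1)*(k + 2)*(k^5 + 5*k^4 + 3*k^3 - 5*k^2 - 4*k) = (k - 1)^2*(k + 2)*(k^4 + 6*k^3 + 9*k^2 + 4*k) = (k - 1)^2*(k + 2)*(k + 4)*(k^3 + 2*k^2 + k) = k*(k - 1)^2*(k + 2)*(k + 4)*(k^2 + 2*k + 1) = k*(k - 1)^2*(k + 1)*(k + 2)*(k + 4)*(k + 1)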